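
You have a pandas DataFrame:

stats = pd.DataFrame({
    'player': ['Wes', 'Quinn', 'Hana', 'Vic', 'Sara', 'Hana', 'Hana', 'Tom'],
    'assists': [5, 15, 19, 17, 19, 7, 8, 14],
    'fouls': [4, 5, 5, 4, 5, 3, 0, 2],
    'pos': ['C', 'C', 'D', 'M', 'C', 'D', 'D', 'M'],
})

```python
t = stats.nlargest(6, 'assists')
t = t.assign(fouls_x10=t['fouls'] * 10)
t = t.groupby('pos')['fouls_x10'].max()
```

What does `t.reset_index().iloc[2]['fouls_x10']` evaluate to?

take 6 rows with largest assists:
  player  assists  fouls pos
2   Hana       19      5   D
4   Sara       19      5   C
3    Vic       17      4   M
1  Quinn       15      5   C
7    Tom       14      2   M
6   Hana        8      0   D
add column fouls_x10 = t['fouls'] * 10:
  player  assists  fouls pos  fouls_x10
2   Hana       19      5   D         50
4   Sara       19      5   C         50
3    Vic       17      4   M         40
1  Quinn       15      5   C         50
7    Tom       14      2   M         20
6   Hana        8      0   D          0
group by pos, max of fouls_x10:
pos
C    50
D    50
M    40
Name: fouls_x10, dtype: int64
reset_index():
  pos  fouls_x10
0   C         50
1   D         50
2   M         40
Then the value at position 2, column 'fouls_x10': 40

40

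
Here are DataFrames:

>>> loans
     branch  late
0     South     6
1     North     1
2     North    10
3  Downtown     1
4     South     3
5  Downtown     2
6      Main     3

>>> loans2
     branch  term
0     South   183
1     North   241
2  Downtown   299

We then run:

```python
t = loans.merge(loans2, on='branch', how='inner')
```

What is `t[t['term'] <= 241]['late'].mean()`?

5.0

merge on 'branch' (how='inner') → 6 rows:
     branch  late  term
0     South     6   183
1     North     1   241
2     North    10   241
3  Downtown     1   299
4     South     3   183
5  Downtown     2   299
filter rows where term <= 241:
  branch  late  term
0  South     6   183
1  North     1   241
2  North    10   241
4  South     3   183
Then the mean of column 'late': 5.0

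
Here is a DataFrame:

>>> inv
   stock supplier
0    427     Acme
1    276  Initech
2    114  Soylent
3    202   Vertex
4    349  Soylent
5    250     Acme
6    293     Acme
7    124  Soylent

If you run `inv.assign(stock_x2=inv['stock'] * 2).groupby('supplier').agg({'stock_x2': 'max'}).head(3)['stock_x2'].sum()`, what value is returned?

add column stock_x2 = inv['stock'] * 2:
   stock supplier  stock_x2
0    427     Acme       854
1    276  Initech       552
2    114  Soylent       228
3    202   Vertex       404
4    349  Soylent       698
5    250     Acme       500
6    293     Acme       586
7    124  Soylent       248
group by supplier, max of stock_x2:
          stock_x2
supplier          
Acme           854
Initech        552
Soylent        698
Vertex         404
take first 3 rows:
          stock_x2
supplier          
Acme           854
Initech        552
Soylent        698
Reading off the sum of column 'stock_x2', we get 2104.

2104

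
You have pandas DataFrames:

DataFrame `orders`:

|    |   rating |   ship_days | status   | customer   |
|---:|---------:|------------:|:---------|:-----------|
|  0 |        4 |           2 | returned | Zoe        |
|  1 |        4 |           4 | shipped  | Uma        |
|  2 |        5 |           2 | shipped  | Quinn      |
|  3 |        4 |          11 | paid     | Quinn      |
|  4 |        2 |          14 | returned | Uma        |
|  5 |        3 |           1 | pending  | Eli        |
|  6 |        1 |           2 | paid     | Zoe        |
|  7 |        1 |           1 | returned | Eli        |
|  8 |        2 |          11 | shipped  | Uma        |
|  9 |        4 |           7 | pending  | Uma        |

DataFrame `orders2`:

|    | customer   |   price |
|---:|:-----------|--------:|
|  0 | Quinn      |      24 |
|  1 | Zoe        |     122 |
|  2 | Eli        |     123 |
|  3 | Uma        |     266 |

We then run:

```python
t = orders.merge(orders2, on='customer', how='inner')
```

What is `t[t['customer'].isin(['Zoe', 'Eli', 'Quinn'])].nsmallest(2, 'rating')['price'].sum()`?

merge on 'customer' (how='inner') → 10 rows:
   rating  ship_days    status customer  price
0       4          2  returned      Zoe    122
1       4          4   shipped      Uma    266
2       5          2   shipped    Quinn     24
3       4         11      paid    Quinn     24
4       2         14  returned      Uma    266
5       3          1   pending      Eli    123
6       1          2      paid      Zoe    122
7       1          1  returned      Eli    123
8       2         11   shipped      Uma    266
9       4          7   pending      Uma    266
filter rows where customer in ['Zoe', 'Eli', 'Quinn']:
   rating  ship_days    status customer  price
0       4          2  returned      Zoe    122
2       5          2   shipped    Quinn     24
3       4         11      paid    Quinn     24
5       3          1   pending      Eli    123
6       1          2      paid      Zoe    122
7       1          1  returned      Eli    123
take 2 rows with smallest rating:
   rating  ship_days    status customer  price
6       1          2      paid      Zoe    122
7       1          1  returned      Eli    123

245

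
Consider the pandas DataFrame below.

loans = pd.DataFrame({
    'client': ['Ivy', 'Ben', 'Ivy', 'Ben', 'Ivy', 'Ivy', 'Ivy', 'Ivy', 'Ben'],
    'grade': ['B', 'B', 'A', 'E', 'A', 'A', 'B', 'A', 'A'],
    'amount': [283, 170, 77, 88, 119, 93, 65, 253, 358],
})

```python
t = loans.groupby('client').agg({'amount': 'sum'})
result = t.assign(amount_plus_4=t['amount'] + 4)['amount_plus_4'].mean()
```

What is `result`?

group by client, sum of amount:
        amount
client        
Ben        616
Ivy        890
add column amount_plus_4 = t['amount'] + 4:
        amount  amount_plus_4
client                       
Ben        616            620
Ivy        890            894
The mean of column 'amount_plus_4' is 757.0.

757.0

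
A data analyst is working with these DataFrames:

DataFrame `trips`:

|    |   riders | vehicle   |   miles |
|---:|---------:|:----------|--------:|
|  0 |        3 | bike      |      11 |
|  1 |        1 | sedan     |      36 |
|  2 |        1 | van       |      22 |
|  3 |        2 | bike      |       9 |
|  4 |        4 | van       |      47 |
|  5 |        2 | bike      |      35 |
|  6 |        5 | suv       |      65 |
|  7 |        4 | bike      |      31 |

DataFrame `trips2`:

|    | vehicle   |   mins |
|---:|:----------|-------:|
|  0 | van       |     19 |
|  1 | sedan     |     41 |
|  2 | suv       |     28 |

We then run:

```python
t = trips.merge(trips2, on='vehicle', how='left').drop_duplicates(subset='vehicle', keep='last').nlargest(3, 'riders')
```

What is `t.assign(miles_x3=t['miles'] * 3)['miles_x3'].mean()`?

merge on 'vehicle' (how='left') → 8 rows:
   riders vehicle  miles  mins
0       3    bike     11   NaN
1       1   sedan     36  41.0
2       1     van     22  19.0
3       2    bike      9   NaN
4       4     van     47  19.0
5       2    bike     35   NaN
6       5     suv     65  28.0
7       4    bike     31   NaN
drop duplicate vehicle (keep=last):
   riders vehicle  miles  mins
1       1   sedan     36  41.0
4       4     van     47  19.0
6       5     suv     65  28.0
7       4    bike     31   NaN
take 3 rows with largest riders:
   riders vehicle  miles  mins
6       5     suv     65  28.0
4       4     van     47  19.0
7       4    bike     31   NaN
add column miles_x3 = t['miles'] * 3:
   riders vehicle  miles  mins  miles_x3
6       5     suv     65  28.0       195
4       4     van     47  19.0       141
7       4    bike     31   NaN        93
Finally, mean of column 'miles_x3' = 143.0.

143.0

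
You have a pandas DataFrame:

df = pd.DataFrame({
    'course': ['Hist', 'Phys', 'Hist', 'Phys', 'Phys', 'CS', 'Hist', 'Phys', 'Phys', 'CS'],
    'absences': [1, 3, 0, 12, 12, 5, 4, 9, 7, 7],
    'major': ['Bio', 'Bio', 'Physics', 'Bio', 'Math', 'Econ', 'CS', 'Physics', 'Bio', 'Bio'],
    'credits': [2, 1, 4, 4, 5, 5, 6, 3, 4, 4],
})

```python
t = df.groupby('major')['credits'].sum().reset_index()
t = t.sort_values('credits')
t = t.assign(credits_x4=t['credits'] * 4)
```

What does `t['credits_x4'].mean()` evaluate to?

30.4

group by major, sum of credits:
major
Bio        15
CS          6
Econ        5
Math        5
Physics     7
Name: credits, dtype: int64
reset_index():
     major  credits
0      Bio       15
1       CS        6
2     Econ        5
3     Math        5
4  Physics        7
sort by credits:
     major  credits
2     Econ        5
3     Math        5
1       CS        6
4  Physics        7
0      Bio       15
add column credits_x4 = t['credits'] * 4:
     major  credits  credits_x4
2     Econ        5          20
3     Math        5          20
1       CS        6          24
4  Physics        7          28
0      Bio       15          60
mean of column 'credits_x4' → 30.4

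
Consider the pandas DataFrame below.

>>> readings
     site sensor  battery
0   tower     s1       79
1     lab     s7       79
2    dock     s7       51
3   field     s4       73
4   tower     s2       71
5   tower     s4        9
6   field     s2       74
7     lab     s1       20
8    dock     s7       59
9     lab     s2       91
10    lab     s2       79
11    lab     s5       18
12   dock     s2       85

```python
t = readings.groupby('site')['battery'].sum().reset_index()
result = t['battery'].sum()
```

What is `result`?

788

group by site, sum of battery:
site
dock     195
field    147
lab      287
tower    159
Name: battery, dtype: int64
reset_index():
    site  battery
0   dock      195
1  field      147
2    lab      287
3  tower      159
Reading off the sum of column 'battery', we get 788.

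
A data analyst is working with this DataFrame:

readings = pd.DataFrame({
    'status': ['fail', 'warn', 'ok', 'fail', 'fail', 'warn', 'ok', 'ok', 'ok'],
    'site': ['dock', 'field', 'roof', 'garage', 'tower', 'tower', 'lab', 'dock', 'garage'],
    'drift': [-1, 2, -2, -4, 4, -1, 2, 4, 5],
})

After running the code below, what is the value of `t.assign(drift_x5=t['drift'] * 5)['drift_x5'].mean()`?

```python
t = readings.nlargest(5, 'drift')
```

17.0

take 5 rows with largest drift:
  status    site  drift
8     ok  garage      5
4   fail   tower      4
7     ok    dock      4
1   warn   field      2
6     ok     lab      2
add column drift_x5 = t['drift'] * 5:
  status    site  drift  drift_x5
8     ok  garage      5        25
4   fail   tower      4        20
7     ok    dock      4        20
1   warn   field      2        10
6     ok     lab      2        10
Taking the mean of column 'drift_x5' gives 17.0.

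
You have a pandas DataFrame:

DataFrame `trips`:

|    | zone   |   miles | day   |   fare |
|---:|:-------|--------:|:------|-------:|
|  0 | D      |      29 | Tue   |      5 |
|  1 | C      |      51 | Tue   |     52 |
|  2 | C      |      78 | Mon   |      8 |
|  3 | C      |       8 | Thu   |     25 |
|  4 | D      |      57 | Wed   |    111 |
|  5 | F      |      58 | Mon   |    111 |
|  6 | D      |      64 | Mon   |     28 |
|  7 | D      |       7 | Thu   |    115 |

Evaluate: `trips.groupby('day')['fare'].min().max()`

group by day, min of fare:
day
Mon      8
Thu     25
Tue      5
Wed    111
Name: fare, dtype: int64

111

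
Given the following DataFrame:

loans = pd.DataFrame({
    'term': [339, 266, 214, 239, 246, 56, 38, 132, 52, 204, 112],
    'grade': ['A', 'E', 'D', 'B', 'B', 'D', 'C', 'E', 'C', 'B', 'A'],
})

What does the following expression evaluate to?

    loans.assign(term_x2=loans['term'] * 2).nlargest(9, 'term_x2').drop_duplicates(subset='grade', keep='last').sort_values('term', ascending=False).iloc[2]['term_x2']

add column term_x2 = loans['term'] * 2:
    term grade  term_x2
0    339     A      678
1    266     E      532
2    214     D      428
3    239     B      478
4    246     B      492
5     56     D      112
6     38     C       76
7    132     E      264
8     52     C      104
9    204     B      408
10   112     A      224
take 9 rows with largest term_x2:
    term grade  term_x2
0    339     A      678
1    266     E      532
4    246     B      492
3    239     B      478
2    214     D      428
9    204     B      408
7    132     E      264
10   112     A      224
5     56     D      112
drop duplicate grade (keep=last):
    term grade  term_x2
9    204     B      408
7    132     E      264
10   112     A      224
5     56     D      112
sort by term descending:
    term grade  term_x2
9    204     B      408
7    132     E      264
10   112     A      224
5     56     D      112

224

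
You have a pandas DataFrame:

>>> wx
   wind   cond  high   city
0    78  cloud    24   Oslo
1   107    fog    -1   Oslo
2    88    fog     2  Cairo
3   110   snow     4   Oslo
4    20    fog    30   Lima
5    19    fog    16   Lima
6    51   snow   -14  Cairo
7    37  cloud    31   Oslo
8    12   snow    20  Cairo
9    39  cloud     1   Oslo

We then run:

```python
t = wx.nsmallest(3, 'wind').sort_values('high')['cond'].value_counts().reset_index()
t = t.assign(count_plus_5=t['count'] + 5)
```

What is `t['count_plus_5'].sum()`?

take 3 rows with smallest wind:
   wind  cond  high   city
8    12  snow    20  Cairo
5    19   fog    16   Lima
4    20   fog    30   Lima
sort by high:
   wind  cond  high   city
5    19   fog    16   Lima
8    12  snow    20  Cairo
4    20   fog    30   Lima
value_counts of cond:
cond
fog     2
snow    1
Name: count, dtype: int64
reset_index():
   cond  count
0   fog      2
1  snow      1
add column count_plus_5 = t['count'] + 5:
   cond  count  count_plus_5
0   fog      2             7
1  snow      1             6

13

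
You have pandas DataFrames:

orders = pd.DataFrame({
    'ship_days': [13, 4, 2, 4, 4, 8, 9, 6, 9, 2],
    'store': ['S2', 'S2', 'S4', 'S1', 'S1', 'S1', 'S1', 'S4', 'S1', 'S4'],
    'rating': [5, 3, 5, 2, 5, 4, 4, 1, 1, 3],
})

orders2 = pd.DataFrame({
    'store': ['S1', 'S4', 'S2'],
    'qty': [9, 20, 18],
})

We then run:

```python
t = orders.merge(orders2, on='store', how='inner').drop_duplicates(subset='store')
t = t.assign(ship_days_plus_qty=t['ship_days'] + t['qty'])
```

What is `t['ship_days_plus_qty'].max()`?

merge on 'store' (how='inner') → 10 rows:
   ship_days store  rating  qty
0         13    S2       5   18
1          4    S2       3   18
2          2    S4       5   20
3          4    S1       2    9
4          4    S1       5    9
5          8    S1       4    9
6          9    S1       4    9
7          6    S4       1   20
8          9    S1       1    9
9          2    S4       3   20
drop duplicate store (keep=first):
   ship_days store  rating  qty
0         13    S2       5   18
2          2    S4       5   20
3          4    S1       2    9
add column ship_days_plus_qty = t['ship_days'] + t['qty']:
   ship_days store  rating  qty  ship_days_plus_qty
0         13    S2       5   18                  31
2          2    S4       5   20                  22
3          4    S1       2    9                  13
max of column 'ship_days_plus_qty' → 31

31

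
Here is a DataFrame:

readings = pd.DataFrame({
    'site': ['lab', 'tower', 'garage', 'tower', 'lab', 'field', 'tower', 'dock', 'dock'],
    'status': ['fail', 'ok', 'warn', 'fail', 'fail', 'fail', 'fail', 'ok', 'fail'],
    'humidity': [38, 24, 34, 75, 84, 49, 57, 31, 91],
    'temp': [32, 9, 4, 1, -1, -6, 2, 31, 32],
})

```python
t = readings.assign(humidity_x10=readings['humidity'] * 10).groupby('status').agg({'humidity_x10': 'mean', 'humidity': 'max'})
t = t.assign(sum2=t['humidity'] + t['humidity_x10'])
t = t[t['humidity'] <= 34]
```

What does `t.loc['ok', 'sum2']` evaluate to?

306.0

add column humidity_x10 = readings['humidity'] * 10:
     site status  humidity  temp  humidity_x10
0     lab   fail        38    32           380
1   tower     ok        24     9           240
2  garage   warn        34     4           340
3   tower   fail        75     1           750
4     lab   fail        84    -1           840
5   field   fail        49    -6           490
6   tower   fail        57     2           570
7    dock     ok        31    31           310
8    dock   fail        91    32           910
group by status: mean(humidity_x10), max(humidity):
        humidity_x10  humidity
status                        
fail      656.666667        91
ok        275.000000        31
warn      340.000000        34
add column sum2 = t['humidity'] + t['humidity_x10']:
        humidity_x10  humidity        sum2
status                                    
fail      656.666667        91  747.666667
ok        275.000000        31  306.000000
warn      340.000000        34  374.000000
filter rows where humidity <= 34:
        humidity_x10  humidity   sum2
status                               
ok             275.0        31  306.0
warn           340.0        34  374.0
value at row 'ok', column 'sum2' → 306.0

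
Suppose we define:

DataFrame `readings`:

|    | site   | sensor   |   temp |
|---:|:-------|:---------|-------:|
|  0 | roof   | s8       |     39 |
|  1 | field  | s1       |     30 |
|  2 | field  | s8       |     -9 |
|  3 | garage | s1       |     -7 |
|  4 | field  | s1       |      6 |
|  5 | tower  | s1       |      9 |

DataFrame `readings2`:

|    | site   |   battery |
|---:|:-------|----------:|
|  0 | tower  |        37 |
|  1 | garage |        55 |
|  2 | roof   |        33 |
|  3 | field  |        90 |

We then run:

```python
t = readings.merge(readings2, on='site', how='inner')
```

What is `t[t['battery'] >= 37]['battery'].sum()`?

merge on 'site' (how='inner') → 6 rows:
     site sensor  temp  battery
0    roof     s8    39       33
1   field     s1    30       90
2   field     s8    -9       90
3  garage     s1    -7       55
4   field     s1     6       90
5   tower     s1     9       37
filter rows where battery >= 37:
     site sensor  temp  battery
1   field     s1    30       90
2   field     s8    -9       90
3  garage     s1    -7       55
4   field     s1     6       90
5   tower     s1     9       37
Taking the sum of column 'battery' gives 362.

362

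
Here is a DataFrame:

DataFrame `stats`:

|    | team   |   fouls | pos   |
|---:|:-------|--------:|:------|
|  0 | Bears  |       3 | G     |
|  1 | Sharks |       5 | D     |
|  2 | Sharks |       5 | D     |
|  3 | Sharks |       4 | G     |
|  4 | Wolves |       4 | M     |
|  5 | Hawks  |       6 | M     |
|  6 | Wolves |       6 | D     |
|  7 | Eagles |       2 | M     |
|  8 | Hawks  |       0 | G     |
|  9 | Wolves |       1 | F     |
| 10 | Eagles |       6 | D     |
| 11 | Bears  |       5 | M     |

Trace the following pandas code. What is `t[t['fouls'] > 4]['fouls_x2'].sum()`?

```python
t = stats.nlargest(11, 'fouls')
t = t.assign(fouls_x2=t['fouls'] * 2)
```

take 11 rows with largest fouls:
      team  fouls pos
5    Hawks      6   M
6   Wolves      6   D
10  Eagles      6   D
1   Sharks      5   D
2   Sharks      5   D
11   Bears      5   M
3   Sharks      4   G
4   Wolves      4   M
0    Bears      3   G
7   Eagles      2   M
9   Wolves      1   F
add column fouls_x2 = t['fouls'] * 2:
      team  fouls pos  fouls_x2
5    Hawks      6   M        12
6   Wolves      6   D        12
10  Eagles      6   D        12
1   Sharks      5   D        10
2   Sharks      5   D        10
11   Bears      5   M        10
3   Sharks      4   G         8
4   Wolves      4   M         8
0    Bears      3   G         6
7   Eagles      2   M         4
9   Wolves      1   F         2
filter rows where fouls > 4:
      team  fouls pos  fouls_x2
5    Hawks      6   M        12
6   Wolves      6   D        12
10  Eagles      6   D        12
1   Sharks      5   D        10
2   Sharks      5   D        10
11   Bears      5   M        10
Finally, sum of column 'fouls_x2' = 66.

66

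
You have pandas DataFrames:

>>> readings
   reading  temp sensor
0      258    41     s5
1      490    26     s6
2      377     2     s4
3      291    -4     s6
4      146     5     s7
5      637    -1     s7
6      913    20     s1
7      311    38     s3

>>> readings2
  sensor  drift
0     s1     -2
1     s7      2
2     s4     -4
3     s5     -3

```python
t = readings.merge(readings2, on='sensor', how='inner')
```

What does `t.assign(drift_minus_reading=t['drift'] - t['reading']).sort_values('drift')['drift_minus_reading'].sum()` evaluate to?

merge on 'sensor' (how='inner') → 5 rows:
   reading  temp sensor  drift
0      258    41     s5     -3
1      377     2     s4     -4
2      146     5     s7      2
3      637    -1     s7      2
4      913    20     s1     -2
add column drift_minus_reading = t['drift'] - t['reading']:
   reading  temp sensor  drift  drift_minus_reading
0      258    41     s5     -3                 -261
1      377     2     s4     -4                 -381
2      146     5     s7      2                 -144
3      637    -1     s7      2                 -635
4      913    20     s1     -2                 -915
sort by drift:
   reading  temp sensor  drift  drift_minus_reading
1      377     2     s4     -4                 -381
0      258    41     s5     -3                 -261
4      913    20     s1     -2                 -915
2      146     5     s7      2                 -144
3      637    -1     s7      2                 -635
Finally, sum of column 'drift_minus_reading' = -2336.

-2336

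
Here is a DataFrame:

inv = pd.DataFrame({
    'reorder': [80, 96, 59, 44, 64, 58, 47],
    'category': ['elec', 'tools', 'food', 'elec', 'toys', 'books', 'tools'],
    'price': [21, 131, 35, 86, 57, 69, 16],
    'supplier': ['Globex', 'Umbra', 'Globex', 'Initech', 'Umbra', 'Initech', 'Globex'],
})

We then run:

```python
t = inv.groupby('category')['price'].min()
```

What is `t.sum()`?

198

group by category, min of price:
category
books    69
elec     21
food     35
tools    16
toys     57
Name: price, dtype: int64
So sum() = 198.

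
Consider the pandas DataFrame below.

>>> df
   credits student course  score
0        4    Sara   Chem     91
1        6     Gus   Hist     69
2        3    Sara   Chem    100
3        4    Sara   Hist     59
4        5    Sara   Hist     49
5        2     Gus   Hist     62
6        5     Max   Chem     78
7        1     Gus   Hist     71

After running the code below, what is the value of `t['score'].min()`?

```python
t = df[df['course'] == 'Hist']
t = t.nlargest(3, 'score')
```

62

filter rows where course == 'Hist':
   credits student course  score
1        6     Gus   Hist     69
3        4    Sara   Hist     59
4        5    Sara   Hist     49
5        2     Gus   Hist     62
7        1     Gus   Hist     71
take 3 rows with largest score:
   credits student course  score
7        1     Gus   Hist     71
1        6     Gus   Hist     69
5        2     Gus   Hist     62
min of column 'score' → 62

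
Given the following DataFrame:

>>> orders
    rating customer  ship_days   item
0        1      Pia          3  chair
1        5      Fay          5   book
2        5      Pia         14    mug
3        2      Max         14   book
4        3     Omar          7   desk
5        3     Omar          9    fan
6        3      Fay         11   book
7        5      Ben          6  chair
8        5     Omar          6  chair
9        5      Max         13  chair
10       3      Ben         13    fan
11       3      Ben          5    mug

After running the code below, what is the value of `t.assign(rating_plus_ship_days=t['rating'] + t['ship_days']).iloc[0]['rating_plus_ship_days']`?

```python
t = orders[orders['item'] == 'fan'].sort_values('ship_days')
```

filter rows where item == 'fan':
    rating customer  ship_days item
5        3     Omar          9  fan
10       3      Ben         13  fan
sort by ship_days:
    rating customer  ship_days item
5        3     Omar          9  fan
10       3      Ben         13  fan
add column rating_plus_ship_days = t['rating'] + t['ship_days']:
    rating customer  ship_days item  rating_plus_ship_days
5        3     Omar          9  fan                     12
10       3      Ben         13  fan                     16
Taking the value at position 0, column 'rating_plus_ship_days' gives 12.

12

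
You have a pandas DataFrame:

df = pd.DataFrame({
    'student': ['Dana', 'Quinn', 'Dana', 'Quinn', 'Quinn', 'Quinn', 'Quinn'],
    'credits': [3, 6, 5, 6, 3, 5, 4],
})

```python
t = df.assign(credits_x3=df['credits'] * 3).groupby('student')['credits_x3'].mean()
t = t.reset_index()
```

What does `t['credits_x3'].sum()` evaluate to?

26.4

add column credits_x3 = df['credits'] * 3:
  student  credits  credits_x3
0    Dana        3           9
1   Quinn        6          18
2    Dana        5          15
3   Quinn        6          18
4   Quinn        3           9
5   Quinn        5          15
6   Quinn        4          12
group by student, mean of credits_x3:
student
Dana     12.0
Quinn    14.4
Name: credits_x3, dtype: float64
reset_index():
  student  credits_x3
0    Dana        12.0
1   Quinn        14.4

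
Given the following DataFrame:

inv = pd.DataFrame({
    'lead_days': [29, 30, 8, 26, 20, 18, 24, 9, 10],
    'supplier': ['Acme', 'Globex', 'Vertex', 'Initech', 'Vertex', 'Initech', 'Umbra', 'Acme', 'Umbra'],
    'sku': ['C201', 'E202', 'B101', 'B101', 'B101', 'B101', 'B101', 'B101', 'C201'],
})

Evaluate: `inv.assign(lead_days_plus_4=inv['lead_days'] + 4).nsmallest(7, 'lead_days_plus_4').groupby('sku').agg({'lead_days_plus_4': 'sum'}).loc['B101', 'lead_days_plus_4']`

129

add column lead_days_plus_4 = inv['lead_days'] + 4:
   lead_days supplier   sku  lead_days_plus_4
0         29     Acme  C201                33
1         30   Globex  E202                34
2          8   Vertex  B101                12
3         26  Initech  B101                30
4         20   Vertex  B101                24
5         18  Initech  B101                22
6         24    Umbra  B101                28
7          9     Acme  B101                13
8         10    Umbra  C201                14
take 7 rows with smallest lead_days_plus_4:
   lead_days supplier   sku  lead_days_plus_4
2          8   Vertex  B101                12
7          9     Acme  B101                13
8         10    Umbra  C201                14
5         18  Initech  B101                22
4         20   Vertex  B101                24
6         24    Umbra  B101                28
3         26  Initech  B101                30
group by sku, sum of lead_days_plus_4:
      lead_days_plus_4
sku                   
B101               129
C201                14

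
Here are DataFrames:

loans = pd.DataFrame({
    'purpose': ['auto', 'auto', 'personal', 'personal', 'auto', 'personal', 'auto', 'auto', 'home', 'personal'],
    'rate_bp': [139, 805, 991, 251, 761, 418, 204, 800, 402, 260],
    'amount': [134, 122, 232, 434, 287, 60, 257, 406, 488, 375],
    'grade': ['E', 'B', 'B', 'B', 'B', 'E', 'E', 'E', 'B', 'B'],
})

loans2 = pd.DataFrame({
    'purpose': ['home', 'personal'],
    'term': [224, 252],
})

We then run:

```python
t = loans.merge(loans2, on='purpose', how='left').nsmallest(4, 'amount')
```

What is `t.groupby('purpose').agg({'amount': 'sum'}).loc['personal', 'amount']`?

merge on 'purpose' (how='left') → 10 rows:
    purpose  rate_bp  amount grade   term
0      auto      139     134     E    NaN
1      auto      805     122     B    NaN
2  personal      991     232     B  252.0
3  personal      251     434     B  252.0
4      auto      761     287     B    NaN
5  personal      418      60     E  252.0
6      auto      204     257     E    NaN
7      auto      800     406     E    NaN
8      home      402     488     B  224.0
9  personal      260     375     B  252.0
take 4 rows with smallest amount:
    purpose  rate_bp  amount grade   term
5  personal      418      60     E  252.0
1      auto      805     122     B    NaN
0      auto      139     134     E    NaN
2  personal      991     232     B  252.0
group by purpose, sum of amount:
          amount
purpose         
auto         256
personal     292
Reading off the value at row 'personal', column 'amount', we get 292.

292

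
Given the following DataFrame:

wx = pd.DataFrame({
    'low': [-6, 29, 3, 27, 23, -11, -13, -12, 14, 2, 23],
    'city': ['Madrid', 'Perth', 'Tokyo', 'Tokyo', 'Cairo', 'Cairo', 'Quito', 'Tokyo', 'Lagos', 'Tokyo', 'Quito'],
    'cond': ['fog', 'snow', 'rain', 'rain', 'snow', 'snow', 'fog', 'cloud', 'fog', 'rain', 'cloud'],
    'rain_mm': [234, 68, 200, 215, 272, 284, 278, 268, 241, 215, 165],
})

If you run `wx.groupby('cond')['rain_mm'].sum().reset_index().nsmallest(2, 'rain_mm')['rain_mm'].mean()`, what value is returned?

group by cond, sum of rain_mm:
cond
cloud    433
fog      753
rain     630
snow     624
Name: rain_mm, dtype: int64
reset_index():
    cond  rain_mm
0  cloud      433
1    fog      753
2   rain      630
3   snow      624
take 2 rows with smallest rain_mm:
    cond  rain_mm
0  cloud      433
3   snow      624
Taking the mean of column 'rain_mm' gives 528.5.

528.5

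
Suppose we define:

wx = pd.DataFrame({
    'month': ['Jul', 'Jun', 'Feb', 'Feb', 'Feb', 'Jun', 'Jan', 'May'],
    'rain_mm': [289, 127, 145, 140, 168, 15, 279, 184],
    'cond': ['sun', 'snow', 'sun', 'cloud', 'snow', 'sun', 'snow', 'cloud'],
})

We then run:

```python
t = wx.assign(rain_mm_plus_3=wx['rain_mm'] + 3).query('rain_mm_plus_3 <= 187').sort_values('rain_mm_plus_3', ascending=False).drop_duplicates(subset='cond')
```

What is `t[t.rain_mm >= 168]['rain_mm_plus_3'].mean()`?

179.0

add column rain_mm_plus_3 = wx['rain_mm'] + 3:
  month  rain_mm   cond  rain_mm_plus_3
0   Jul      289    sun             292
1   Jun      127   snow             130
2   Feb      145    sun             148
3   Feb      140  cloud             143
4   Feb      168   snow             171
5   Jun       15    sun              18
6   Jan      279   snow             282
7   May      184  cloud             187
filter rows where rain_mm_plus_3 <= 187:
  month  rain_mm   cond  rain_mm_plus_3
1   Jun      127   snow             130
2   Feb      145    sun             148
3   Feb      140  cloud             143
4   Feb      168   snow             171
5   Jun       15    sun              18
7   May      184  cloud             187
sort by rain_mm_plus_3 descending:
  month  rain_mm   cond  rain_mm_plus_3
7   May      184  cloud             187
4   Feb      168   snow             171
2   Feb      145    sun             148
3   Feb      140  cloud             143
1   Jun      127   snow             130
5   Jun       15    sun              18
drop duplicate cond (keep=first):
  month  rain_mm   cond  rain_mm_plus_3
7   May      184  cloud             187
4   Feb      168   snow             171
2   Feb      145    sun             148
filter rows where rain_mm >= 168:
  month  rain_mm   cond  rain_mm_plus_3
7   May      184  cloud             187
4   Feb      168   snow             171
Reading off the mean of column 'rain_mm_plus_3', we get 179.0.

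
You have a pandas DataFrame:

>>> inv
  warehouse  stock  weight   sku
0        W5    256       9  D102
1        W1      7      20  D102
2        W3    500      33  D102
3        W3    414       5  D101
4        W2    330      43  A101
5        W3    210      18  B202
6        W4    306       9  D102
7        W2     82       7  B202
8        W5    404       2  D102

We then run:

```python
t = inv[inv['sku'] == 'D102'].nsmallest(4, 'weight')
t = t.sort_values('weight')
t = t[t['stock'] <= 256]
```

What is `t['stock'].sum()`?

filter rows where sku == 'D102':
  warehouse  stock  weight   sku
0        W5    256       9  D102
1        W1      7      20  D102
2        W3    500      33  D102
6        W4    306       9  D102
8        W5    404       2  D102
take 4 rows with smallest weight:
  warehouse  stock  weight   sku
8        W5    404       2  D102
0        W5    256       9  D102
6        W4    306       9  D102
1        W1      7      20  D102
sort by weight:
  warehouse  stock  weight   sku
8        W5    404       2  D102
0        W5    256       9  D102
6        W4    306       9  D102
1        W1      7      20  D102
filter rows where stock <= 256:
  warehouse  stock  weight   sku
0        W5    256       9  D102
1        W1      7      20  D102

263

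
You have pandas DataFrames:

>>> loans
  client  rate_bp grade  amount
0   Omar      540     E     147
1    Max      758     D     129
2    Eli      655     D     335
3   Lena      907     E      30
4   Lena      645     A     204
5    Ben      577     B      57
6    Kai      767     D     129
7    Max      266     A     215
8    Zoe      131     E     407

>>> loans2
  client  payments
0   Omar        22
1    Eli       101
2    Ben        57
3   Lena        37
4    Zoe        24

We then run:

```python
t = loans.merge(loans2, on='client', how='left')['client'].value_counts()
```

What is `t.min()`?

merge on 'client' (how='left') → 9 rows:
  client  rate_bp grade  amount  payments
0   Omar      540     E     147      22.0
1    Max      758     D     129       NaN
2    Eli      655     D     335     101.0
3   Lena      907     E      30      37.0
4   Lena      645     A     204      37.0
5    Ben      577     B      57      57.0
6    Kai      767     D     129       NaN
7    Max      266     A     215       NaN
8    Zoe      131     E     407      24.0
value_counts of client:
client
Max     2
Lena    2
Omar    1
Eli     1
Ben     1
Kai     1
Zoe     1
Name: count, dtype: int64
The min of the resulting series is 1.

1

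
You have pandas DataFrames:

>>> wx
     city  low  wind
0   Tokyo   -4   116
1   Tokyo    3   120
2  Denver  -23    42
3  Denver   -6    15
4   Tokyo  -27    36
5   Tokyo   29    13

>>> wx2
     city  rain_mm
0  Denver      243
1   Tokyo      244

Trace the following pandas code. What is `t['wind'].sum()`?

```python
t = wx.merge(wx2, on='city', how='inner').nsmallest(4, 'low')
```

merge on 'city' (how='inner') → 6 rows:
     city  low  wind  rain_mm
0   Tokyo   -4   116      244
1   Tokyo    3   120      244
2  Denver  -23    42      243
3  Denver   -6    15      243
4   Tokyo  -27    36      244
5   Tokyo   29    13      244
take 4 rows with smallest low:
     city  low  wind  rain_mm
4   Tokyo  -27    36      244
2  Denver  -23    42      243
3  Denver   -6    15      243
0   Tokyo   -4   116      244
So sum() = 209.

209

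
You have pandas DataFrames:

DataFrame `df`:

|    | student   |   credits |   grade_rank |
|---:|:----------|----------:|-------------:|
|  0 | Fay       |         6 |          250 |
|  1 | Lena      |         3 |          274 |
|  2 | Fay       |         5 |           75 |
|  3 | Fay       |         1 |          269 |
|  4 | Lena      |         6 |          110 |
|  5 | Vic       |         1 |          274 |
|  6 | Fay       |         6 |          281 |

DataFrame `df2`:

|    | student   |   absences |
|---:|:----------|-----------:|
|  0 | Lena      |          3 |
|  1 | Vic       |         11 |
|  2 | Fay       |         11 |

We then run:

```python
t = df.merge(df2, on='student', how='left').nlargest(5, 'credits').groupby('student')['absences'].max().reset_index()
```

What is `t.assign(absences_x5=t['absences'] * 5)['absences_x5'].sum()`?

merge on 'student' (how='left') → 7 rows:
  student  credits  grade_rank  absences
0     Fay        6         250        11
1    Lena        3         274         3
2     Fay        5          75        11
3     Fay        1         269        11
4    Lena        6         110         3
5     Vic        1         274        11
6     Fay        6         281        11
take 5 rows with largest credits:
  student  credits  grade_rank  absences
0     Fay        6         250        11
4    Lena        6         110         3
6     Fay        6         281        11
2     Fay        5          75        11
1    Lena        3         274         3
group by student, max of absences:
student
Fay     11
Lena     3
Name: absences, dtype: int64
reset_index():
  student  absences
0     Fay        11
1    Lena         3
add column absences_x5 = t['absences'] * 5:
  student  absences  absences_x5
0     Fay        11           55
1    Lena         3           15
Taking the sum of column 'absences_x5' gives 70.

70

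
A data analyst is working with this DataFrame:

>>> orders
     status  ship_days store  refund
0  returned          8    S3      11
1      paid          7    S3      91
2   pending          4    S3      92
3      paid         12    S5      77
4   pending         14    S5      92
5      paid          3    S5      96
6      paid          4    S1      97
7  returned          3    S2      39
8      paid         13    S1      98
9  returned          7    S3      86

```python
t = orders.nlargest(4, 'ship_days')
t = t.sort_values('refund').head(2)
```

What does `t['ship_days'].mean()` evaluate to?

10.0

take 4 rows with largest ship_days:
     status  ship_days store  refund
4   pending         14    S5      92
8      paid         13    S1      98
3      paid         12    S5      77
0  returned          8    S3      11
sort by refund:
     status  ship_days store  refund
0  returned          8    S3      11
3      paid         12    S5      77
4   pending         14    S5      92
8      paid         13    S1      98
take first 2 rows:
     status  ship_days store  refund
0  returned          8    S3      11
3      paid         12    S5      77
Hence 10.0.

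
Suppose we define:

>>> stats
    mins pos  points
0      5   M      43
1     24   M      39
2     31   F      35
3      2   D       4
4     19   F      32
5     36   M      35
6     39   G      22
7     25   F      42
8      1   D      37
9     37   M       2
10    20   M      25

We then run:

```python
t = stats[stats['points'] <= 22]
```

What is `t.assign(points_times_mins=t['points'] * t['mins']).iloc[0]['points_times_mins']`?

filter rows where points <= 22:
   mins pos  points
3     2   D       4
6    39   G      22
9    37   M       2
add column points_times_mins = t['points'] * t['mins']:
   mins pos  points  points_times_mins
3     2   D       4                  8
6    39   G      22                858
9    37   M       2                 74
Then the value at position 0, column 'points_times_mins': 8

8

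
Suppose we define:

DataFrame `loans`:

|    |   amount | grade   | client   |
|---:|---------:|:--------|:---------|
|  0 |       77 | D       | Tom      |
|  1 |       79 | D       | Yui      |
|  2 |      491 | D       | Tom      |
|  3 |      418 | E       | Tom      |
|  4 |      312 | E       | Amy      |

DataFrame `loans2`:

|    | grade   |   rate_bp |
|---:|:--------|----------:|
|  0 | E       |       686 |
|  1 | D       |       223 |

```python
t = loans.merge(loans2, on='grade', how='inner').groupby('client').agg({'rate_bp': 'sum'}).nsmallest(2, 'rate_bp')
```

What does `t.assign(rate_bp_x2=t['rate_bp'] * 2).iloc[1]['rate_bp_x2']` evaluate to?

1372

merge on 'grade' (how='inner') → 5 rows:
   amount grade client  rate_bp
0      77     D    Tom      223
1      79     D    Yui      223
2     491     D    Tom      223
3     418     E    Tom      686
4     312     E    Amy      686
group by client, sum of rate_bp:
        rate_bp
client         
Amy         686
Tom        1132
Yui         223
take 2 rows with smallest rate_bp:
        rate_bp
client         
Yui         223
Amy         686
add column rate_bp_x2 = t['rate_bp'] * 2:
        rate_bp  rate_bp_x2
client                     
Yui         223         446
Amy         686        1372
value at position 1, column 'rate_bp_x2' → 1372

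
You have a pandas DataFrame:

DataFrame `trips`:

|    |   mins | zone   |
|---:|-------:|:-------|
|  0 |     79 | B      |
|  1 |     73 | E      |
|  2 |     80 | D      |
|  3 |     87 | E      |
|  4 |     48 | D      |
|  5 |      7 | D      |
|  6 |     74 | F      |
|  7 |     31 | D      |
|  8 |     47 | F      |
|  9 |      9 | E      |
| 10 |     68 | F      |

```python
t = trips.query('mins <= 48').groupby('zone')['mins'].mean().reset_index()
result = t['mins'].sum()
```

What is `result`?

filter rows where mins <= 48:
   mins zone
4    48    D
5     7    D
7    31    D
8    47    F
9     9    E
group by zone, mean of mins:
zone
D    28.666667
E     9.000000
F    47.000000
Name: mins, dtype: float64
reset_index():
  zone       mins
0    D  28.666667
1    E   9.000000
2    F  47.000000
The sum of column 'mins' is 84.6666666667.

84.6666666667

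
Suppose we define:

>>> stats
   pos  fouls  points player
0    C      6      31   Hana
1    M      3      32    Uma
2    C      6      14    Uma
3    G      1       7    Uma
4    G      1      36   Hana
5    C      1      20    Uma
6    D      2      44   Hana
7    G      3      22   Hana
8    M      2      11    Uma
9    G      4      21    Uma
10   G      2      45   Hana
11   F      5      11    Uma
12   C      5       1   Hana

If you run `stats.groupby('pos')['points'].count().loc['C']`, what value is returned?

group by pos, count of points:
pos
C    4
D    1
F    1
G    5
M    2
Name: points, dtype: int64
Then the value at index 'C': 4

4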